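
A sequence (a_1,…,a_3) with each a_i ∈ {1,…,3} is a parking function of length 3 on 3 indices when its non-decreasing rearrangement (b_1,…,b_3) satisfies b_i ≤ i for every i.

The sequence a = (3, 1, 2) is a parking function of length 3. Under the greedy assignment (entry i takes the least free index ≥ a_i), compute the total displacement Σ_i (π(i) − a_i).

Σπ = 6 ({1..3} each once); Σa = 3+1+2 = 6; disp = 6−6 = 0.

0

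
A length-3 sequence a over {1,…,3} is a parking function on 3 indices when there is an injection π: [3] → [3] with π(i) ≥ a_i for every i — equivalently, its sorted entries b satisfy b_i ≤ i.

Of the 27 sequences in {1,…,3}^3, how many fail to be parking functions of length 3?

#PF = (4−3)·4^(3−1) = 1·16 = 16 [KW]
E.g. (3,3,2) → sorted (2,3,3): b_1=2>1, not a PF.
Total 27; non-PF = 27−16 = 11

11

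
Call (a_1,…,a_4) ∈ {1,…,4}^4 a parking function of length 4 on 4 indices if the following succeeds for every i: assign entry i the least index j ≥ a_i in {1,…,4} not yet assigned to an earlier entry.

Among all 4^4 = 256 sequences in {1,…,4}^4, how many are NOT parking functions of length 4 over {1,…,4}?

|PF(4,4)| = (4+1−4)·(4+1)^{4−1} = 1 · 125 = 125 [KW]
One tuple (4,3,4,2) → sorted (2,3,4,4): b_1=2>1, not a PF.
So 256 − 125 = 131 fail.

131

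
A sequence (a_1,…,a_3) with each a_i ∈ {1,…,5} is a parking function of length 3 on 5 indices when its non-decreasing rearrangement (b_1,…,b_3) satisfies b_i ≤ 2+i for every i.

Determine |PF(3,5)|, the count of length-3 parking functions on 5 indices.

Count = (6−3)·6^(3−1) = 3·36 = 108
Check (3,2,3) → sorted (2,3,3): b_i ≤ 2+i ∀i, a PF.

108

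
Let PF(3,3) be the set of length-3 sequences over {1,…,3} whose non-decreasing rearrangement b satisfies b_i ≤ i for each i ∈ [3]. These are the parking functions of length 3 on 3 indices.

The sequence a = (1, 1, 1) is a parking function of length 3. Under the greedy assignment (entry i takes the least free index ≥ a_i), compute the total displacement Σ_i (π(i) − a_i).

Σπ = 6 ({1..3} each once); Σa = 1+1+1 = 3; disp = 6−3 = 3.

3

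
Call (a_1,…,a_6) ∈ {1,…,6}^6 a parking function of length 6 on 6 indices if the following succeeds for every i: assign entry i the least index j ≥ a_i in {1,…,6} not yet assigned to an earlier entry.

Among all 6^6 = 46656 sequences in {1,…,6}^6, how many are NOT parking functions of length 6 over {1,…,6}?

29849

Count = (7−6)·7^(6−1) = 1×16807 = 16807 (Konheim–Weiss)
E.g. (6,4,2,5,5,5) → sorted (2,4,5,5,5,6): b_1=2>1, not a PF.
So 46656 − 16807 = 29849 fail.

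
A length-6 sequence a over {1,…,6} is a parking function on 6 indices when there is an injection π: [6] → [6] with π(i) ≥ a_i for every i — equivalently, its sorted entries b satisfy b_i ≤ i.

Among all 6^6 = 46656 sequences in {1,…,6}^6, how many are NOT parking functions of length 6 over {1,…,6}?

|PF(6,6)| = (6+1−6)·(6+1)^{6−1} = 1×16807 = 16807
Check (5,6,6,3,6,4) → sorted (3,4,5,6,6,6): b_1=3>1, not a PF.
6^6 − 16807 = 46656 − 16807 = 29849

29849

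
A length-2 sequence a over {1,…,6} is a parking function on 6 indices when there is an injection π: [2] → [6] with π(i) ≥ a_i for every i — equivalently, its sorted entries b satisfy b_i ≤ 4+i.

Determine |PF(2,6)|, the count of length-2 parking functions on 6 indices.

|PF| = (6+1−2)·(6+1)^{2−1} = 5·7 = 35 [KW]
Check (1,1) → sorted (1,1): b_i ≤ 4+i ∀i, a PF.

35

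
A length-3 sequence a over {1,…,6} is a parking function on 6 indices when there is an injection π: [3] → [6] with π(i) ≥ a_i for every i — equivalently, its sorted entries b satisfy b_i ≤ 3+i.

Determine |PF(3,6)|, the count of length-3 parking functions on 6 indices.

|PF| = (6+1−3)·(6+1)^{3−1} = 4 · 49 = 196 [KW]
One tuple (2,2,2) → sorted (2,2,2): b_i ≤ 3+i ∀i, a PF.

196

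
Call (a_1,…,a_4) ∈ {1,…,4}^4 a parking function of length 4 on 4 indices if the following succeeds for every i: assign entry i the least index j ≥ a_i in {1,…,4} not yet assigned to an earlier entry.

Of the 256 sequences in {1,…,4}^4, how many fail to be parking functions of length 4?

131

|PF(4,4)| = (5−4)·5^(4−1) = 1 · 125 = 125 (Konheim–Weiss)
One tuple (2,3,3,2) → sorted (2,2,3,3): b_1=2>1, not a PF.
4^4 − 125 = 256 − 125 = 131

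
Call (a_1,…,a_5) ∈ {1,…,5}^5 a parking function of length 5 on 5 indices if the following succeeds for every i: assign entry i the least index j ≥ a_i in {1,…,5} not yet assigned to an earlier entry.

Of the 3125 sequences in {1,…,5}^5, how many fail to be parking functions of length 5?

|PF| = (6−5)·6^(5−1) = 1 · 1296 = 1296
E.g. (2,4,4,4,1) → sorted (1,2,4,4,4): b_3=4>3, not a PF.
Total 3125; non-PF = 3125−1296 = 1829

1829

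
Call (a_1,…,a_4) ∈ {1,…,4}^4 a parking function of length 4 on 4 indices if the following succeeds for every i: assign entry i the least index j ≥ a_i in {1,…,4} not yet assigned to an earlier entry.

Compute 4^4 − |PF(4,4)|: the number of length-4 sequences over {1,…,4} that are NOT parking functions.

131

|PF(4,4)| = (4−4+1)·(4+1)^(4−1) = 1·125 = 125 (Konheim–Weiss)
E.g. (4,4,2,4) → sorted (2,4,4,4): b_1=2>1, not a PF.
Total 256; non-PF = 256−125 = 131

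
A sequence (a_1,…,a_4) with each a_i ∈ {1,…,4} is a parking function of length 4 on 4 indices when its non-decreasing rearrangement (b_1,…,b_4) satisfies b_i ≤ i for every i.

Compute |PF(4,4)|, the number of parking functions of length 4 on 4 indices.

125

#PF = 1·5^3 = 1×125 = 125 (Konheim–Weiss)
One tuple (2,1,1,3) → sorted (1,1,2,3): b_i ≤ i ∀i, a PF.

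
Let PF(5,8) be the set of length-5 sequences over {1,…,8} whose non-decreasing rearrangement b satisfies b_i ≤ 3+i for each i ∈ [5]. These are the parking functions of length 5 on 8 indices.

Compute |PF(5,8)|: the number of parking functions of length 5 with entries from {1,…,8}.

26244

|PF(5,8)| = (8+1−5)·(8+1)^{5−1} = 4 · 6561 = 26244 (Konheim–Weiss)
Check (1,2,1,6,6) → sorted (1,1,2,6,6): b_i ≤ 3+i ∀i, a PF.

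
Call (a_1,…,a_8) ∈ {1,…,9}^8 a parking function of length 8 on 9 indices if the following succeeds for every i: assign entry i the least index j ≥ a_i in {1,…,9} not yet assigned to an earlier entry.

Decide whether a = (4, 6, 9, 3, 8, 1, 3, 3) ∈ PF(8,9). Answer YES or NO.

YES

Sorted: b = (1, 3, 3, 3, 4, 6, 8, 9).
  b_1=1 ≤ 2
  b_2=3 ≤ 3
  b_3=3 ≤ 4
  b_4=3 ≤ 5
  b_5=4 ≤ 6
  b_6=6 ≤ 7
  b_7=8 ≤ 8
  b_8=9 ≤ 9
All bounds hold ⇒ YES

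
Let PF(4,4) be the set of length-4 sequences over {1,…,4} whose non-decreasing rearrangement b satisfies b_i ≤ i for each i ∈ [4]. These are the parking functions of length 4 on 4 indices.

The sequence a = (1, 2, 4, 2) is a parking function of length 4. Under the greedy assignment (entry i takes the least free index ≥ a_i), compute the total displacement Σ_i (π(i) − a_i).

1

Σπ = 10 ({1..4} each once); Σa = 1+2+4+2 = 9; disp = 10−9 = 1.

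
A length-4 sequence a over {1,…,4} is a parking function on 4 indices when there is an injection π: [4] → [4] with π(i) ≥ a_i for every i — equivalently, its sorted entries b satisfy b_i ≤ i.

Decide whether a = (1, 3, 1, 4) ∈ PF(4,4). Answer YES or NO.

Order a: b = (1, 1, 3, 4).
  b_1=1 ≤ 1
  b_2=1 ≤ 2
  b_3=3 ≤ 3
  b_4=4 ≤ 4
All bounds hold ⇒ YES

YES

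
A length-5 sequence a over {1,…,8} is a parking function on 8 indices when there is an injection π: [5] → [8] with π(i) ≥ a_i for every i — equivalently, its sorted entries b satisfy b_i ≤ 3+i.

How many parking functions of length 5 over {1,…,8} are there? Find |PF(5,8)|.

#PF = (9−5)·9^(5−1) = 4 · 6561 = 26244 (Pollak)
Example (3,6,2,7,6) → sorted (2,3,6,6,7): b_i ≤ 3+i ∀i, a PF.

26244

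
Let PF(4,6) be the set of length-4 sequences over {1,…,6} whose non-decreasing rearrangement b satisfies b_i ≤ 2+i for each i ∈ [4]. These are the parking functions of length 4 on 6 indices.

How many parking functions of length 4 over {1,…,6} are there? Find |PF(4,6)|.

1029

#PF = (7−4)·7^(4−1) = 3×343 = 1029
E.g. (5,2,6,2) → sorted (2,2,5,6): b_i ≤ 2+i ∀i, a PF.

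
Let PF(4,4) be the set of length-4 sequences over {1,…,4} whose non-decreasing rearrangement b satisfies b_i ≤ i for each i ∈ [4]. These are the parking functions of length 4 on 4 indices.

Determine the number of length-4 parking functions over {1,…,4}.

125

|PF| = (4−4+1)·(4+1)^(4−1) = 1 · 125 = 125
Example (1,3,4,1) → sorted (1,1,3,4): b_i ≤ i ∀i, a PF.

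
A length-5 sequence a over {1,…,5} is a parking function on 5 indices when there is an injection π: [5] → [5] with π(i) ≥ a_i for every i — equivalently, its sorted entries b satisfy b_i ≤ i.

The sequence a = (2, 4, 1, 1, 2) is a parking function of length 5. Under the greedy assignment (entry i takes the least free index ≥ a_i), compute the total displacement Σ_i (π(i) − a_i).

5

Σπ = 15 ({1..5} each once); Σa = 2+4+1+1+2 = 10; disp = 15−10 = 5.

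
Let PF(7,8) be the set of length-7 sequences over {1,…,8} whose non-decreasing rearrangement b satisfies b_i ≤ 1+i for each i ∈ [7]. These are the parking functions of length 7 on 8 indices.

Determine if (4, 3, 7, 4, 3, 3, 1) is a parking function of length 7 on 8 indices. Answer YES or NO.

YES

Rearranged: b = (1, 3, 3, 3, 4, 4, 7).
  b_1=1 ≤ 2
  b_2=3 ≤ 3
  b_3=3 ≤ 4
  b_4=3 ≤ 5
  b_5=4 ≤ 6
  b_6=4 ≤ 7
  b_7=7 ≤ 8
All bounds hold ⇒ YES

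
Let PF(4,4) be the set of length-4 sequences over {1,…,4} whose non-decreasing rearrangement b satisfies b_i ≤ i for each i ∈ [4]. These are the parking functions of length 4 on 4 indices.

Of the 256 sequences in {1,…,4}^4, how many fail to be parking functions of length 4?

131

|PF| = (4+1−4)·(4+1)^{4−1} = 1×125 = 125 [KW]
Check (2,4,4,3) → sorted (2,3,4,4): b_1=2>1, not a PF.
So 256 − 125 = 131 fail.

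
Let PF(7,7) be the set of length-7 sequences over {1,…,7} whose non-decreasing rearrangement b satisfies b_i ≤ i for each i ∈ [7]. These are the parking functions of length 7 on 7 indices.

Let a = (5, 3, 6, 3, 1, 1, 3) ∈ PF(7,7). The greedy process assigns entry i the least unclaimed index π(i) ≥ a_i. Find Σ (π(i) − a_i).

6

Σπ = 28 ({1..7} each once); Σa = 5+3+6+3+1+1+3 = 22; disp = 28−22 = 6.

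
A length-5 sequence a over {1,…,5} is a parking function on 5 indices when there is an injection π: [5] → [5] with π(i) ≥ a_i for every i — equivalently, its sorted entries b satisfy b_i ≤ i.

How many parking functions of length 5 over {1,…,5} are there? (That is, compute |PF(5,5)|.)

1296

Count = 1·6^4 = 1 · 1296 = 1296 (Pollak)
Example (1,3,5,1,2) → sorted (1,1,2,3,5): b_i ≤ i ∀i, a PF.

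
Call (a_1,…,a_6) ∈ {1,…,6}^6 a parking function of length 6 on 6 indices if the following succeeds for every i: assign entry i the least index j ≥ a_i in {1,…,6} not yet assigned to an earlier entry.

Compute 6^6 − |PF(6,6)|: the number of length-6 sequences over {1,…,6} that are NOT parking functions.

29849

|PF| = (7−6)·7^(6−1) = 1·16807 = 16807
One tuple (6,3,6,2,5,2) → sorted (2,2,3,5,6,6): b_1=2>1, not a PF.
6^6 − 16807 = 46656 − 16807 = 29849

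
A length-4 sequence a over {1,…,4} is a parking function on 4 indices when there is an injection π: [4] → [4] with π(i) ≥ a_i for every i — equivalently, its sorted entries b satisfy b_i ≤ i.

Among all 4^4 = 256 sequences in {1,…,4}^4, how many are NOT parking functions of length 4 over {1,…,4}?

131

|PF(4,4)| = (4−4+1)·(4+1)^(4−1) = 1 · 125 = 125 (Konheim–Weiss)
E.g. (4,3,3,4) → sorted (3,3,4,4): b_1=3>1, not a PF.
Total 256; non-PF = 256−125 = 131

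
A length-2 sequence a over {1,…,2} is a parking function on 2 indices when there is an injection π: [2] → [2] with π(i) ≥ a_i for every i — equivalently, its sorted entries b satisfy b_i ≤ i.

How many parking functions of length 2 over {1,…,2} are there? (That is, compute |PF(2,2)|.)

#PF = 1·3^1 = 1×3 = 3 [KW]
Example (2,1) → sorted (1,2): b_i ≤ i ∀i, a PF.

3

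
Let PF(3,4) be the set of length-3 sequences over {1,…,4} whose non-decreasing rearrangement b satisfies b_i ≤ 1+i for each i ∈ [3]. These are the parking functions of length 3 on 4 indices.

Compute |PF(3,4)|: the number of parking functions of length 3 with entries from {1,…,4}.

50

|PF(3,4)| = 2·5^2 = 2×25 = 50 (Konheim–Weiss)
One tuple (3,2,2) → sorted (2,2,3): b_i ≤ 1+i ∀i, a PF.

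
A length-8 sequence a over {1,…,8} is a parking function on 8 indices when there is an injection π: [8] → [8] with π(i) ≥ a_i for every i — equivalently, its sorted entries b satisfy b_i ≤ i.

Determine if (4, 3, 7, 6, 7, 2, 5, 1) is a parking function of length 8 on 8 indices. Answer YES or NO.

YES

Rearranged: b = (1, 2, 3, 4, 5, 6, 7, 7).
  b_1=1 ≤ 1
  b_2=2 ≤ 2
  b_3=3 ≤ 3
  b_4=4 ≤ 4
  b_5=5 ≤ 5
  b_6=6 ≤ 6
  b_7=7 ≤ 7
  b_8=7 ≤ 8
All bounds hold ⇒ YES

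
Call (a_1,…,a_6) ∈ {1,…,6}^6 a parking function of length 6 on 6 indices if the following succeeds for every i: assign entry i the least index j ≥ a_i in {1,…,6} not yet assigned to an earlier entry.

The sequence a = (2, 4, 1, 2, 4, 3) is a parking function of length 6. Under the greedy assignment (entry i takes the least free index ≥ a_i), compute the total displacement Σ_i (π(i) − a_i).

Σπ = 21 ({1..6} each once); Σa = 2+4+1+2+4+3 = 16; disp = 21−16 = 5.

5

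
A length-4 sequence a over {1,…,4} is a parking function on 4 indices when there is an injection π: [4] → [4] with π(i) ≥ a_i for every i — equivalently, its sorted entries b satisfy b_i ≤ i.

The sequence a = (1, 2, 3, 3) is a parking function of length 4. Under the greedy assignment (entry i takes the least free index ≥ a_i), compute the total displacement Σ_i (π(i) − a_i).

Σπ = 4·5/2 = 10 (π permutes [4]); Σa = 1+2+3+3 = 9; disp = 10−9 = 1.

1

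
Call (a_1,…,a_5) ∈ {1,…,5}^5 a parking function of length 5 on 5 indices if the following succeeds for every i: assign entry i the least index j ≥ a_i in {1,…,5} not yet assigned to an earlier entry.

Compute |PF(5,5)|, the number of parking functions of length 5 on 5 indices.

1296

|PF| = 1·6^4 = 1·1296 = 1296 [KW]
Example (2,1,3,3,3) → sorted (1,2,3,3,3): b_i ≤ i ∀i, a PF.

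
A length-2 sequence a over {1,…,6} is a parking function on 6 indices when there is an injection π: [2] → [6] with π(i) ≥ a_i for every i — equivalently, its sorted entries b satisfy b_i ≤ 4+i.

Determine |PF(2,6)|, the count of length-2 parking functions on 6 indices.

35

#PF = (7−2)·7^(2−1) = 5·7 = 35 [KW]
Check (4,3) → sorted (3,4): b_i ≤ 4+i ∀i, a PF.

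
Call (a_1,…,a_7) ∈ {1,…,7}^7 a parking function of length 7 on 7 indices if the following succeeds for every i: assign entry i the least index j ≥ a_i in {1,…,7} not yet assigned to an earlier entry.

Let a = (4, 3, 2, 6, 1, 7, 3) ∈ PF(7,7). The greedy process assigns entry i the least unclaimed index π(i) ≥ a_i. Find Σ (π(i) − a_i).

Σπ(i) = 1+…+7 = 28; Σa = 4+3+2+6+1+7+3 = 26; disp = 28−26 = 2.

2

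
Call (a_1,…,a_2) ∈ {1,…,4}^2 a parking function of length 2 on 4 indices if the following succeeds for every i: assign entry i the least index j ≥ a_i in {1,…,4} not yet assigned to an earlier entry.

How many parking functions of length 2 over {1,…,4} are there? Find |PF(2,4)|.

Count = 3·5^1 = 3 · 5 = 15 (Pollak)
Example (3,3) → sorted (3,3): b_i ≤ 2+i ∀i, a PF.

15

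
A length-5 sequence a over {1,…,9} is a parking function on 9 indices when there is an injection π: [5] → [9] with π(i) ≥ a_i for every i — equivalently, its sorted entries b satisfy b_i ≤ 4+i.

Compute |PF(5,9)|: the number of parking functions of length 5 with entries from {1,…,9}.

50000

#PF = (9+1−5)·(9+1)^{5−1} = 5×10000 = 50000
E.g. (4,2,8,1,5) → sorted (1,2,4,5,8): b_i ≤ 4+i ∀i, a PF.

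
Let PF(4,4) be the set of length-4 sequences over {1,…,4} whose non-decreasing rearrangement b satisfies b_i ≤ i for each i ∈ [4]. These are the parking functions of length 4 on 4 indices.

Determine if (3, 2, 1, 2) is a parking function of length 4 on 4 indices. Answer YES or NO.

Rearranged: b = (1, 2, 2, 3).
  b_1=1 ≤ 1
  b_2=2 ≤ 2
  b_3=2 ≤ 3
  b_4=3 ≤ 4
All bounds hold ⇒ YES

YES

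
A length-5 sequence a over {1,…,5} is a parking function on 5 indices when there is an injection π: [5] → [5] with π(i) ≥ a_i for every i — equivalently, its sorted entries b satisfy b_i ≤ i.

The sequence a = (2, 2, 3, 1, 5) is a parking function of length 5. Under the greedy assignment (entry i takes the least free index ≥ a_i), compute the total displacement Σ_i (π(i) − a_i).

Σπ(i) = 1+…+5 = 15; Σa = 2+2+3+1+5 = 13; disp = 15−13 = 2.

2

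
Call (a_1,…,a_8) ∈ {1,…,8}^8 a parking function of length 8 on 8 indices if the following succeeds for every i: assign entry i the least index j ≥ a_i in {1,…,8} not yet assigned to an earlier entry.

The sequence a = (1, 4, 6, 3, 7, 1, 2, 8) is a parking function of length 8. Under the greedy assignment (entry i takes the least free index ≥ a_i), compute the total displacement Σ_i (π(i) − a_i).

Σπ(i) = 1+…+8 = 36; Σa = 1+4+6+3+7+1+2+8 = 32; disp = 36−32 = 4.

4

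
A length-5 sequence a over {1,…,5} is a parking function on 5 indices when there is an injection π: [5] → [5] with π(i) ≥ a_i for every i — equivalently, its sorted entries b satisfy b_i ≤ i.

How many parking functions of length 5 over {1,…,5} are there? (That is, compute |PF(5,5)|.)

1296

Count = (6−5)·6^(5−1) = 1×1296 = 1296
One tuple (1,3,3,1,4) → sorted (1,1,3,3,4): b_i ≤ i ∀i, a PF.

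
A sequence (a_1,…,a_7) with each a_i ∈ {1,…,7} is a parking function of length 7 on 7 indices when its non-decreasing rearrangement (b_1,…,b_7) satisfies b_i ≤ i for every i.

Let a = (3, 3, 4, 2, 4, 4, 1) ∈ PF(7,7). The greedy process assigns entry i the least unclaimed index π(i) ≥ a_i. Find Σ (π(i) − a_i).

7

Σπ = 7·8/2 = 28 (π permutes [7]); Σa = 3+3+4+2+4+4+1 = 21; disp = 28−21 = 7.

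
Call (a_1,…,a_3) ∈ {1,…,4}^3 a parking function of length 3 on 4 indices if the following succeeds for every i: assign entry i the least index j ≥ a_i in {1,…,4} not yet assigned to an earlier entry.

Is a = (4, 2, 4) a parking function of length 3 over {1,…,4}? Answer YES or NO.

NO

Rearranged: b = (2, 4, 4).
  b_1=2 ≤ 2
  b_2=4 > 3
  fails at i=2 ⇒ NO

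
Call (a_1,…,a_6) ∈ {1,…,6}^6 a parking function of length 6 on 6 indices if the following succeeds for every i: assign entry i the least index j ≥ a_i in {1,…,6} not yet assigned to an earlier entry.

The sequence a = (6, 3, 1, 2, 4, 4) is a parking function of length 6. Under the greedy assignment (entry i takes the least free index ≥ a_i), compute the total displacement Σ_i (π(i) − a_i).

1

Σπ(i) = 1+…+6 = 21; Σa = 6+3+1+2+4+4 = 20; disp = 21−20 = 1.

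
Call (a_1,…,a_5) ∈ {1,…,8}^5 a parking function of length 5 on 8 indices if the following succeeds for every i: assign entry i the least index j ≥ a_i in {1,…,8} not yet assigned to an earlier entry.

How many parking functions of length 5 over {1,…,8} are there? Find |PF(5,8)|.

26244

Count = (9−5)·9^(5−1) = 4 · 6561 = 26244 [KW]
Check (2,6,2,3,3) → sorted (2,2,3,3,6): b_i ≤ 3+i ∀i, a PF.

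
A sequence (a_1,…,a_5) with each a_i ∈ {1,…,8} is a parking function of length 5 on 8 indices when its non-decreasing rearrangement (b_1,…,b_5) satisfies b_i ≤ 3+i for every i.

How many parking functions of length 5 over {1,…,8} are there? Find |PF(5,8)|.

26244

|PF(5,8)| = (9−5)·9^(5−1) = 4×6561 = 26244 (Pollak)
One tuple (2,4,6,5,2) → sorted (2,2,4,5,6): b_i ≤ 3+i ∀i, a PF.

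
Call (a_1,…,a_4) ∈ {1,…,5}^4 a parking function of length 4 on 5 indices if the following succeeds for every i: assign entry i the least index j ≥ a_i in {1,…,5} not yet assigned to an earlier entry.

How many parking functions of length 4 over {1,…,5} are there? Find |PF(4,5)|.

Count = (5+1−4)·(5+1)^{4−1} = 2 · 216 = 432
E.g. (1,5,4,1) → sorted (1,1,4,5): b_i ≤ 1+i ∀i, a PF.

432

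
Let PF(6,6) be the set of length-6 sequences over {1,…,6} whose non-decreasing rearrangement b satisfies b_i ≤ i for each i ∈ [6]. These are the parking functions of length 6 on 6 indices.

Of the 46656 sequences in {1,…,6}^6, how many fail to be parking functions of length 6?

|PF| = 1·7^5 = 1·16807 = 16807 (Pollak)
Example (6,3,5,6,4,6) → sorted (3,4,5,6,6,6): b_1=3>1, not a PF.
So 46656 − 16807 = 29849 fail.

29849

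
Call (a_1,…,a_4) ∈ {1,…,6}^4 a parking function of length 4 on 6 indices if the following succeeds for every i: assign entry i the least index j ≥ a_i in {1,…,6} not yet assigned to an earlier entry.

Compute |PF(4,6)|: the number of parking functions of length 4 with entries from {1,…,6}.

Count = (6+1−4)·(6+1)^{4−1} = 3 · 343 = 1029
Example (4,4,6,3) → sorted (3,4,4,6): b_i ≤ 2+i ∀i, a PF.

1029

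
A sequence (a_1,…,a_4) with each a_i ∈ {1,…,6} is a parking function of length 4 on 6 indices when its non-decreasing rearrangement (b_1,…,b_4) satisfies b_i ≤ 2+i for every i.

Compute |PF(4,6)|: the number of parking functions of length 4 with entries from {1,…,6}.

|PF(4,6)| = 3·7^3 = 3 · 343 = 1029 [KW]
Example (3,2,4,3) → sorted (2,3,3,4): b_i ≤ 2+i ∀i, a PF.

1029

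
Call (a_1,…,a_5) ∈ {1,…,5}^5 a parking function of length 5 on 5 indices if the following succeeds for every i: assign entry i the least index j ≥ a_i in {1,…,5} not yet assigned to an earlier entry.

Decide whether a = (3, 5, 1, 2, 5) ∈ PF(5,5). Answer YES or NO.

Rearranged: b = (1, 2, 3, 5, 5).
  b_1=1 ≤ 1
  b_2=2 ≤ 2
  b_3=3 ≤ 3
  b_4=5 > 4
  fails at i=4 ⇒ NO

NO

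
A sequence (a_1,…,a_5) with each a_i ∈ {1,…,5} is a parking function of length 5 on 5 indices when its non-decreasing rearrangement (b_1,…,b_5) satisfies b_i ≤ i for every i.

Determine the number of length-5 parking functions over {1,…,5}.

1296

Count = 1·6^4 = 1×1296 = 1296 (Konheim–Weiss)
Example (3,2,3,3,1) → sorted (1,2,3,3,3): b_i ≤ i ∀i, a PF.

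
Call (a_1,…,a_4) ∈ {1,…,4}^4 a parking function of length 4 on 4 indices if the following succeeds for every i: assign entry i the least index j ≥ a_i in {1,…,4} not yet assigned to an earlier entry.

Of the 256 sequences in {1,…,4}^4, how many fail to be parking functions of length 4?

|PF| = (4+1−4)·(4+1)^{4−1} = 1×125 = 125 (Pollak)
E.g. (3,4,3,2) → sorted (2,3,3,4): b_1=2>1, not a PF.
Total 256; non-PF = 256−125 = 131

131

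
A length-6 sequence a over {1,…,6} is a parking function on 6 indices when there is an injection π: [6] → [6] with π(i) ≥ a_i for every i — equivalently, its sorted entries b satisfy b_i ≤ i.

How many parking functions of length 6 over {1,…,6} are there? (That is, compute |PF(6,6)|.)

16807

Count = (7−6)·7^(6−1) = 1×16807 = 16807 (Konheim–Weiss)
One tuple (4,3,2,5,6,1) → sorted (1,2,3,4,5,6): b_i ≤ i ∀i, a PF.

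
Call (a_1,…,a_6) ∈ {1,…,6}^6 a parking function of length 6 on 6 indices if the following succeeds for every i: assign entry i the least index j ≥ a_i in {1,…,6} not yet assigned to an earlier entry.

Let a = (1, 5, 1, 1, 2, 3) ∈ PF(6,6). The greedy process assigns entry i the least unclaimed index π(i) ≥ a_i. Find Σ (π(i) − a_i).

8

Σπ = 6·7/2 = 21 (π permutes [6]); Σa = 1+5+1+1+2+3 = 13; disp = 21−13 = 8.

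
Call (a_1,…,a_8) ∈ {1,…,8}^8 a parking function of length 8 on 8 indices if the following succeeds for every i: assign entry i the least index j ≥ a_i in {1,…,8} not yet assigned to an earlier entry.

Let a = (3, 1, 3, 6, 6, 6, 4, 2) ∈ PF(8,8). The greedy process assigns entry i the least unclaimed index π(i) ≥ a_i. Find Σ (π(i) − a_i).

5

Σπ = 8·9/2 = 36 (π permutes [8]); Σa = 3+1+3+6+6+6+4+2 = 31; disp = 36−31 = 5.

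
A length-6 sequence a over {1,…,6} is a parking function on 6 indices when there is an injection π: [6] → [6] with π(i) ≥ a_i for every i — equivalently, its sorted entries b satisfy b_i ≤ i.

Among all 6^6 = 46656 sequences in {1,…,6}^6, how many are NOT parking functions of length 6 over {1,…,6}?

29849

|PF(6,6)| = (6−6+1)·(6+1)^(6−1) = 1 · 16807 = 16807
Example (2,6,6,6,2,1) → sorted (1,2,2,6,6,6): b_4=6>4, not a PF.
6^6 − 16807 = 46656 − 16807 = 29849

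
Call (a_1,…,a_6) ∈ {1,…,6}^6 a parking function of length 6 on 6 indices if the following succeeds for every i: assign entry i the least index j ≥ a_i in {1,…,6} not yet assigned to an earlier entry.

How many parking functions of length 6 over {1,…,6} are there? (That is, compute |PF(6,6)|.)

16807

#PF = (7−6)·7^(6−1) = 1×16807 = 16807 (Konheim–Weiss)
E.g. (1,3,6,4,1,2) → sorted (1,1,2,3,4,6): b_i ≤ i ∀i, a PF.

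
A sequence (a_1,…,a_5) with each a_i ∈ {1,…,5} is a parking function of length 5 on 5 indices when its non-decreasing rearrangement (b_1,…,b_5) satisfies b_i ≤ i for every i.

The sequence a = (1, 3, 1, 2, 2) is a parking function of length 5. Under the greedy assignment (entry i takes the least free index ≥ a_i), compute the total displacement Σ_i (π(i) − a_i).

Σπ = 15 ({1..5} each once); Σa = 1+3+1+2+2 = 9; disp = 15−9 = 6.

6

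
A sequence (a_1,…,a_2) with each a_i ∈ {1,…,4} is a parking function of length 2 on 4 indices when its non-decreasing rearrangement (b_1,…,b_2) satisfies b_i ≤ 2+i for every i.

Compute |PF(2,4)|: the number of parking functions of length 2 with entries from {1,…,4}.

15

|PF| = 3·5^1 = 3·5 = 15 (Konheim–Weiss)
Check (1,4) → sorted (1,4): b_i ≤ 2+i ∀i, a PF.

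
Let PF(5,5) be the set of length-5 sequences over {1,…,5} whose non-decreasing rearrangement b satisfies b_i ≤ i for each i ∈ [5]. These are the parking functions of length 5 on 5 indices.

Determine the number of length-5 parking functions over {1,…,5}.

1296

Count = (5+1−5)·(5+1)^{5−1} = 1×1296 = 1296
Check (3,3,1,2,5) → sorted (1,2,3,3,5): b_i ≤ i ∀i, a PF.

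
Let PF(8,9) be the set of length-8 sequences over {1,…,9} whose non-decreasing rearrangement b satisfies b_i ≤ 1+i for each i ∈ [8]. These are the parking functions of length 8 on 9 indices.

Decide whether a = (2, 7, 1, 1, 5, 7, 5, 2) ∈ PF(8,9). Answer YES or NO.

YES

Rearranged: b = (1, 1, 2, 2, 5, 5, 7, 7).
  b_1=1 ≤ 2
  b_2=1 ≤ 3
  b_3=2 ≤ 4
  b_4=2 ≤ 5
  b_5=5 ≤ 6
  b_6=5 ≤ 7
  b_7=7 ≤ 8
  b_8=7 ≤ 9
All bounds hold ⇒ YES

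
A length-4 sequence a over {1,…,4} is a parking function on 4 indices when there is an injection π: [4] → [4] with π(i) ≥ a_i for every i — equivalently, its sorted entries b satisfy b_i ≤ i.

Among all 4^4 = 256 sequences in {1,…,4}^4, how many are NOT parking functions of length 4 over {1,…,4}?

Count = 1·5^3 = 1×125 = 125 (Konheim–Weiss)
One tuple (4,2,2,4) → sorted (2,2,4,4): b_1=2>1, not a PF.
Total 256; non-PF = 256−125 = 131

131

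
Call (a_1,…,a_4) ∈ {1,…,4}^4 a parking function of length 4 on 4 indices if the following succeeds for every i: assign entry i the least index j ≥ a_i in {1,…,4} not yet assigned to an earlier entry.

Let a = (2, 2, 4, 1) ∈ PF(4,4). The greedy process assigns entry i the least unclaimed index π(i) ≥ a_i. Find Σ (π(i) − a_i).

1

Σπ = 4·5/2 = 10 (π permutes [4]); Σa = 2+2+4+1 = 9; disp = 10−9 = 1.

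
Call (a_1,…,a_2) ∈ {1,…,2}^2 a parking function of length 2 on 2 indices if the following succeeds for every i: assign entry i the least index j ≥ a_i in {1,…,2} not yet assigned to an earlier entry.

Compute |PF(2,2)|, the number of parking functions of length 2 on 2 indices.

|PF(2,2)| = (2−2+1)·(2+1)^(2−1) = 1×3 = 3
Example (1,2) → sorted (1,2): b_i ≤ i ∀i, a PF.

3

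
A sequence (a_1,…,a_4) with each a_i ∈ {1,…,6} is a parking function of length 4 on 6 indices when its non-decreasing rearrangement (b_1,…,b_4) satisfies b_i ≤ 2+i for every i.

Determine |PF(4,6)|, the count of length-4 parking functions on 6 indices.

1029

|PF(4,6)| = (7−4)·7^(4−1) = 3×343 = 1029 (Konheim–Weiss)
One tuple (2,4,1,6) → sorted (1,2,4,6): b_i ≤ 2+i ∀i, a PF.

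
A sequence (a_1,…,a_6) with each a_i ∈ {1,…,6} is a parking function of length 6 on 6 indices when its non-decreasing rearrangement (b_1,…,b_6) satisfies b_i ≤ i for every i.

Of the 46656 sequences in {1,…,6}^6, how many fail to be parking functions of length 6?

Count = (7−6)·7^(6−1) = 1 · 16807 = 16807 [KW]
One tuple (3,4,6,6,6,3) → sorted (3,3,4,6,6,6): b_1=3>1, not a PF.
6^6 − 16807 = 46656 − 16807 = 29849

29849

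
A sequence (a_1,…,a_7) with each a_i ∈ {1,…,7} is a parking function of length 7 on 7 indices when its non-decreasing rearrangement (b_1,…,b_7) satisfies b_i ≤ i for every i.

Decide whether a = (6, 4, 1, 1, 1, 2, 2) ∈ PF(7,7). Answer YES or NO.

YES

Sorted: b = (1, 1, 1, 2, 2, 4, 6).
  b_1=1 ≤ 1
  b_2=1 ≤ 2
  b_3=1 ≤ 3
  b_4=2 ≤ 4
  b_5=2 ≤ 5
  b_6=4 ≤ 6
  b_7=6 ≤ 7
All bounds hold ⇒ YES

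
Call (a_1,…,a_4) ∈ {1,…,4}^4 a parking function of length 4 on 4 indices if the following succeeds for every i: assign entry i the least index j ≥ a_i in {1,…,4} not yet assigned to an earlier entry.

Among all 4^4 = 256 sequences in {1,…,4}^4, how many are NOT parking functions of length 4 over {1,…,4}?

Count = (4+1−4)·(4+1)^{4−1} = 1×125 = 125 [KW]
E.g. (4,4,4,4) → sorted (4,4,4,4): b_1=4>1, not a PF.
Total 256; non-PF = 256−125 = 131

131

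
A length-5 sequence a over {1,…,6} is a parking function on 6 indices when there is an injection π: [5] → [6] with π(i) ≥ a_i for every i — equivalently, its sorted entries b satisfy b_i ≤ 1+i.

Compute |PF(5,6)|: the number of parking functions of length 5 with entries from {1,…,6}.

#PF = (6−5+1)·(6+1)^(5−1) = 2×2401 = 4802 [KW]
Check (3,3,5,1,1) → sorted (1,1,3,3,5): b_i ≤ 1+i ∀i, a PF.

4802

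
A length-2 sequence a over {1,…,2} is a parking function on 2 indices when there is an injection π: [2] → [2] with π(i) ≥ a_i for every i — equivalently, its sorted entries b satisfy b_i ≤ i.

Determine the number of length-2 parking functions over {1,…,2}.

#PF = (3−2)·3^(2−1) = 1 · 3 = 3 (Konheim–Weiss)
Check (1,2) → sorted (1,2): b_i ≤ i ∀i, a PF.

3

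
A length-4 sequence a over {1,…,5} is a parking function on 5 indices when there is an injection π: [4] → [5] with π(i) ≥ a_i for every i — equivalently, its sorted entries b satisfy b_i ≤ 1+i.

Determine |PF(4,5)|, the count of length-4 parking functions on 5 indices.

432

#PF = (5+1−4)·(5+1)^{4−1} = 2 · 216 = 432 (Pollak)
One tuple (1,4,1,5) → sorted (1,1,4,5): b_i ≤ 1+i ∀i, a PF.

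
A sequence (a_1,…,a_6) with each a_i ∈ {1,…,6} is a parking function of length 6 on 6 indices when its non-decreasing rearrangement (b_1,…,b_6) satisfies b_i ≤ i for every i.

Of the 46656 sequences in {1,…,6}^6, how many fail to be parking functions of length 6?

|PF| = 1·7^5 = 1·16807 = 16807 [KW]
Example (6,1,6,3,4,6) → sorted (1,3,4,6,6,6): b_2=3>2, not a PF.
Total 46656; non-PF = 46656−16807 = 29849

29849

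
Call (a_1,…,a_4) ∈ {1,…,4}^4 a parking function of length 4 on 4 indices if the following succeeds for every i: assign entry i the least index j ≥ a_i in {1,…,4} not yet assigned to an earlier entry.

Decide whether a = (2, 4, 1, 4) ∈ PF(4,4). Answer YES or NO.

NO

Order a: b = (1, 2, 4, 4).
  b_1=1 ≤ 1
  b_2=2 ≤ 2
  b_3=4 > 3
  fails at i=3 ⇒ NO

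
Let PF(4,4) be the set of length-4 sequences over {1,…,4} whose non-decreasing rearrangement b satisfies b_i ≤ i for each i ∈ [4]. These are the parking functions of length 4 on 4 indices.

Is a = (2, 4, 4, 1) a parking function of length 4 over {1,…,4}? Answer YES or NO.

NO

Rearranged: b = (1, 2, 4, 4).
  b_1=1 ≤ 1
  b_2=2 ≤ 2
  b_3=4 > 3
  fails at i=3 ⇒ NO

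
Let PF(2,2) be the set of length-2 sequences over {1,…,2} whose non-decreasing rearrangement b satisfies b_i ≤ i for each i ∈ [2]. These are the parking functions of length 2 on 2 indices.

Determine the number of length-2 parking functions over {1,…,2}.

3

#PF = (2−2+1)·(2+1)^(2−1) = 1×3 = 3
Check (2,1) → sorted (1,2): b_i ≤ i ∀i, a PF.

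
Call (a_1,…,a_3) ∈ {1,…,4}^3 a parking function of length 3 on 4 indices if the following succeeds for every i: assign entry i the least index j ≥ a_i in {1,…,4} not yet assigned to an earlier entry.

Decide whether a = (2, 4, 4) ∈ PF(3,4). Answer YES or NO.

Rearranged: b = (2, 4, 4).
  b_1=2 ≤ 2
  b_2=4 > 3
  fails at i=2 ⇒ NO

NO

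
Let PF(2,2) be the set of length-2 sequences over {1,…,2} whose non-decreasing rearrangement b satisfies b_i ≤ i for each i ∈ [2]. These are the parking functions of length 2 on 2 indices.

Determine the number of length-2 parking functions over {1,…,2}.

3

|PF(2,2)| = (2−2+1)·(2+1)^(2−1) = 1·3 = 3 (Pollak)
One tuple (2,1) → sorted (1,2): b_i ≤ i ∀i, a PF.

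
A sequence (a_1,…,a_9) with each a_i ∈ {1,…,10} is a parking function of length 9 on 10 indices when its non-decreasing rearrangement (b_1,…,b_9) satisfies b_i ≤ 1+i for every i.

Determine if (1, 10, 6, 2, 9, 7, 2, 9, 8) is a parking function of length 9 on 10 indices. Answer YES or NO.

NO

Rearranged: b = (1, 2, 2, 6, 7, 8, 9, 9, 10).
  b_1=1 ≤ 2
  b_2=2 ≤ 3
  b_3=2 ≤ 4
  b_4=6 > 5
  fails at i=4 ⇒ NO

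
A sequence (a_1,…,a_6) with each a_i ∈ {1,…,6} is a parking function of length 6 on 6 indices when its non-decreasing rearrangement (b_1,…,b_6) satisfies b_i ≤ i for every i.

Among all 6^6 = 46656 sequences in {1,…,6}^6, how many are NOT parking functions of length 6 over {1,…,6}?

29849

|PF| = (6−6+1)·(6+1)^(6−1) = 1 · 16807 = 16807 (Pollak)
One tuple (3,6,4,3,3,1) → sorted (1,3,3,3,4,6): b_2=3>2, not a PF.
6^6 − 16807 = 46656 − 16807 = 29849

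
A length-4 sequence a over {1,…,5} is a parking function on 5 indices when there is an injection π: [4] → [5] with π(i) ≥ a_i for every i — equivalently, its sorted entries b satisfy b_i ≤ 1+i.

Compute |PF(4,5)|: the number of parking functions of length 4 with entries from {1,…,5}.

#PF = (6−4)·6^(4−1) = 2·216 = 432 (Konheim–Weiss)
Check (3,2,5,4) → sorted (2,3,4,5): b_i ≤ 1+i ∀i, a PF.

432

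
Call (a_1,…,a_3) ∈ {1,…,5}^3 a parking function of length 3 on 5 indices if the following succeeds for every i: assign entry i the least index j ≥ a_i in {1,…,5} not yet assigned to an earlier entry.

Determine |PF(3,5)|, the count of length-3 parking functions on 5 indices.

#PF = (6−3)·6^(3−1) = 3·36 = 108 [KW]
One tuple (2,4,4) → sorted (2,4,4): b_i ≤ 2+i ∀i, a PF.

108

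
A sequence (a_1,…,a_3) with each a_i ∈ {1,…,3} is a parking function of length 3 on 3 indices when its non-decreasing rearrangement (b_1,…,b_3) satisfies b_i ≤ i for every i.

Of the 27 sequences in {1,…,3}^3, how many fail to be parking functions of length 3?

|PF(3,3)| = 1·4^2 = 1·16 = 16 (Pollak)
One tuple (3,3,2) → sorted (2,3,3): b_1=2>1, not a PF.
Total 27; non-PF = 27−16 = 11

11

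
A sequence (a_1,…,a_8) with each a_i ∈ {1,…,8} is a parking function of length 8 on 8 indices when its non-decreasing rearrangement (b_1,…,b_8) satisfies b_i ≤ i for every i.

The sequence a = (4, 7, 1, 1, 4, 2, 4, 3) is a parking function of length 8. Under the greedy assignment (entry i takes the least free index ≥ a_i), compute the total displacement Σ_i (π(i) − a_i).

Σπ(i) = 1+…+8 = 36; Σa = 4+7+1+1+4+2+4+3 = 26; disp = 36−26 = 10.

10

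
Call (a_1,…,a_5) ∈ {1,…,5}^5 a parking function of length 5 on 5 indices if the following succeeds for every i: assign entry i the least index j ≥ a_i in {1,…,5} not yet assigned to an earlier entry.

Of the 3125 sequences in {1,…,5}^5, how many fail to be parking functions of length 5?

|PF| = (5+1−5)·(5+1)^{5−1} = 1×1296 = 1296 (Konheim–Weiss)
Example (1,5,4,3,5) → sorted (1,3,4,5,5): b_2=3>2, not a PF.
So 3125 − 1296 = 1829 fail.

1829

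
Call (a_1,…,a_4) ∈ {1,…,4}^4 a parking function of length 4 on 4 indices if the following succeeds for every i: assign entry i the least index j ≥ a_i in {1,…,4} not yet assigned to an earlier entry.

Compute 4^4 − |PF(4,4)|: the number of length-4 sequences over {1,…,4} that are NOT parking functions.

Count = (4−4+1)·(4+1)^(4−1) = 1 · 125 = 125 (Pollak)
Check (4,4,2,1) → sorted (1,2,4,4): b_3=4>3, not a PF.
So 256 − 125 = 131 fail.

131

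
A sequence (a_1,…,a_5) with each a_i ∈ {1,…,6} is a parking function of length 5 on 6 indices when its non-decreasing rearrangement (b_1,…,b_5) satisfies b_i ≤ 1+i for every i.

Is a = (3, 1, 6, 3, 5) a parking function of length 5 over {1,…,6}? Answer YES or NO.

YES

Sorted: b = (1, 3, 3, 5, 6).
  b_1=1 ≤ 2
  b_2=3 ≤ 3
  b_3=3 ≤ 4
  b_4=5 ≤ 5
  b_5=6 ≤ 6
All bounds hold ⇒ YES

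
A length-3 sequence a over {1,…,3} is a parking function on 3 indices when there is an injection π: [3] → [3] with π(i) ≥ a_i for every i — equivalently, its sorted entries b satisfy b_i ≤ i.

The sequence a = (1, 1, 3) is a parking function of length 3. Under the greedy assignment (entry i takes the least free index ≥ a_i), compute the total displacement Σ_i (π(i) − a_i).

1

Σπ = 3·4/2 = 6 (π permutes [3]); Σa = 1+1+3 = 5; disp = 6−5 = 1.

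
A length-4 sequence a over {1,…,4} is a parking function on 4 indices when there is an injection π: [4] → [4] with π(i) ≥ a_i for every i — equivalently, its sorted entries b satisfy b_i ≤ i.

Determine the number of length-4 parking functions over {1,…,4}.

125

|PF| = (4−4+1)·(4+1)^(4−1) = 1 · 125 = 125 (Konheim–Weiss)
Example (3,2,1,1) → sorted (1,1,2,3): b_i ≤ i ∀i, a PF.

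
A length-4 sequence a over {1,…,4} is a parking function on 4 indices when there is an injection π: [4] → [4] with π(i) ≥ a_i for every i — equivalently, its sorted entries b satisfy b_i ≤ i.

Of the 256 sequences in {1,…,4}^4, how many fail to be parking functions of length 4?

131

Count = (4+1−4)·(4+1)^{4−1} = 1×125 = 125 [KW]
E.g. (4,4,2,2) → sorted (2,2,4,4): b_1=2>1, not a PF.
Total 256; non-PF = 256−125 = 131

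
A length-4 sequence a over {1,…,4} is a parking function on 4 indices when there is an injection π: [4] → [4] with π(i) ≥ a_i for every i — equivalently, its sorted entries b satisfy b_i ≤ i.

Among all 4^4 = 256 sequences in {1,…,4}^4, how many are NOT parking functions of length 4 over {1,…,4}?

|PF| = (4+1−4)·(4+1)^{4−1} = 1×125 = 125 [KW]
Example (4,4,3,3) → sorted (3,3,4,4): b_1=3>1, not a PF.
4^4 − 125 = 256 − 125 = 131

131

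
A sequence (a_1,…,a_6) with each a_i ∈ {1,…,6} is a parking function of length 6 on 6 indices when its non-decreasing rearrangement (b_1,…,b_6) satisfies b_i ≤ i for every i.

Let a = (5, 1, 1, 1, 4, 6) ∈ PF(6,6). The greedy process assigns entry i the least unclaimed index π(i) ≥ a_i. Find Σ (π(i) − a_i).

3

Σπ = 6·7/2 = 21 (π permutes [6]); Σa = 5+1+1+1+4+6 = 18; disp = 21−18 = 3.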